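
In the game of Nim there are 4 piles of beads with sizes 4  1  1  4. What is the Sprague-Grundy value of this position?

Nim-sum: 4 ⊕ 1 ⊕ 1 ⊕ 4 = 0.

0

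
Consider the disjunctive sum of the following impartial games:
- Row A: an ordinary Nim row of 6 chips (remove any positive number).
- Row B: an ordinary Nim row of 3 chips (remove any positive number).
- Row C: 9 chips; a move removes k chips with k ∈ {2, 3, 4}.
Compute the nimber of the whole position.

4

Row A is a plain Nim row of size 6, so its Grundy value is 6.
Row B is a plain Nim row of size 3, so its Grundy value is 3.
Grundy values for row C (subtraction set {2, 3, 4}):
k:     0  1  2  3  4  5  6  7  8  9
g(k):  0  0  1  1  2  2  0  0  1  1
So g(9) = 1.
The value of a disjunctive sum is the nim-sum of the parts.
Combined value = 6 XOR 3 XOR 1 = 4.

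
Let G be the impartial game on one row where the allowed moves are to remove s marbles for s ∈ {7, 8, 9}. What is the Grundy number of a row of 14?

2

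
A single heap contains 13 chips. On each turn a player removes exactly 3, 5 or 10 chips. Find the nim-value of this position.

2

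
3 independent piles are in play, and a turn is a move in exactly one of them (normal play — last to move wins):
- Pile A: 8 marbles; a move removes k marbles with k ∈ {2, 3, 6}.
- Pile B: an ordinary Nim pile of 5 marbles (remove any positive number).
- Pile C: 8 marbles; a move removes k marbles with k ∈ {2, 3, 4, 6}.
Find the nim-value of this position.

7

For pile A, compute g(0), g(1), … with moves {2, 3, 6}:
g(0) = mex{} = 0
g(1) = mex{} = 0
g(2) = mex{0} = 1
g(3) = mex{0} = 1
g(4) = mex{0,1} = 2
g(5) = mex{1} = 0
g(6) = mex{0,1,2} = 3
g(7) = mex{0,2} = 1
g(8) = mex{0,1,3} = 2
So g(8) = 2.
Pile B is a plain Nim pile of size 5, so its Grundy value is 5.
Grundy values for pile C (subtraction set {2, 3, 4, 6}):
k:     0  1  2  3  4  5  6  7  8
g(k):  0  0  1  1  2  2  3  3  0
So g(8) = 0.
By the Sprague-Grundy theorem, the Grundy value of a sum of independent games is the XOR of the component values.
Combined value = 2 ⊕ 5 ⊕ 0 = 7.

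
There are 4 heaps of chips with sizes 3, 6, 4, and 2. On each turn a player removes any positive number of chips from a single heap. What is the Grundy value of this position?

Compute the nim-sum pairwise:
3 ^ 6 = 5
5 ^ 4 = 1
1 ^ 2 = 3

3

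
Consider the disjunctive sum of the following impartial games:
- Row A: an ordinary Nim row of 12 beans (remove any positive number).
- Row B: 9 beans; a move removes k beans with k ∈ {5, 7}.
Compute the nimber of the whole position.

13

Row A is a plain Nim row of size 12, so its Grundy value is 12.
Build the Grundy sequence for row B with g(k) = mex{g(k−s) : s ∈ {5, 7}, s ≤ k}:
g(0) = mex{} = 0
g(1) = mex{} = 0
g(2) = mex{} = 0
g(3) = mex{} = 0
g(4) = mex{} = 0
g(5) = mex{0} = 1
g(6) = mex{0} = 1
g(7) = mex{0} = 1
g(8) = mex{0} = 1
g(9) = mex{0} = 1
So g(9) = 1.
By the Sprague-Grundy theorem, the Grundy value of a sum of independent games is the XOR of the component values.
Combined value = 12 XOR 1 = 13.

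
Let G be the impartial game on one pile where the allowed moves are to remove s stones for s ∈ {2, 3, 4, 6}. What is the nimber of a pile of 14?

Compute g(0), g(1), … for moves {2, 3, 4, 6}:
g(0) = mex{} = 0
g(1) = mex{} = 0
g(2) = mex{0} = 1
g(3) = mex{0} = 1
g(4) = mex{0,1} = 2
g(5) = mex{0,1} = 2
g(6) = mex{0,1,2} = 3
g(7) = mex{0,1,2} = 3
g(8) = mex{1,2,3} = 0
g(9) = mex{1,2,3} = 0
g(10) = mex{0,2,3} = 1
g(11) = mex{0,2,3} = 1
g(12) = mex{0,1,3} = 2
g(13) = mex{0,1,3} = 2
g(14) = mex{0,1,2} = 3
So g(14) = 3.

3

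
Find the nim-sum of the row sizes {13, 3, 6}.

8

Write each in binary and XOR column by column:
  1101  (13)
  0011  (3)
  0110  (6)
  ----
  1000  (8)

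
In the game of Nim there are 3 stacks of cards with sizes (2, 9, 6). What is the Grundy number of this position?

13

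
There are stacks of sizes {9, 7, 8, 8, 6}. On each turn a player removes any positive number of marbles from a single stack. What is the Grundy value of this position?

8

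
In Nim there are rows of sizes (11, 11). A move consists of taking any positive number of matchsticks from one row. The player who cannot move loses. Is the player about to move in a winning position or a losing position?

Compute the nim-sum pairwise:
11 XOR 11 = 0
The nim-sum is 0, so this is a P-position: the player to move is in a losing position under optimal play.

Losing position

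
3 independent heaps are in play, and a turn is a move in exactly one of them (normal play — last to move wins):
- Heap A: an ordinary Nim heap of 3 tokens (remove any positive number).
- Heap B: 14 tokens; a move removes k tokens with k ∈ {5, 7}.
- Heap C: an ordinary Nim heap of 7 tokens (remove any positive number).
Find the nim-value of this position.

4

Heap A is a plain Nim heap of size 3, so its Grundy value is 3.
Grundy values for heap B (subtraction set {5, 7}):
g(0) = mex{} = 0
g(1) = mex{} = 0
g(2) = mex{} = 0
g(3) = mex{} = 0
g(4) = mex{} = 0
g(5) = mex{0} = 1
g(6) = mex{0} = 1
g(7) = mex{0} = 1
g(8) = mex{0} = 1
g(9) = mex{0} = 1
g(10) = mex{0,1} = 2
g(11) = mex{0,1} = 2
g(12) = mex{1} = 0
g(13) = mex{1} = 0
g(14) = mex{1} = 0
So g(14) = 0.
Heap C is a plain Nim heap of size 7, so its Grundy value is 7.
By the Sprague-Grundy theorem, the Grundy value of a sum of independent games is the XOR of the component values.
Combined value = 3 ⊕ 0 ⊕ 7 = 4.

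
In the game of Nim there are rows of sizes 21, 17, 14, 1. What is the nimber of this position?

11

Compute the nim-sum pairwise:
21 ⊕ 17 = 4
4 ⊕ 14 = 10
10 ⊕ 1 = 11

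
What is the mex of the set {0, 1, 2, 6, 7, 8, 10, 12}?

3

The values 0, 1, 2 are all present; 3 is the first non-negative integer missing from the set.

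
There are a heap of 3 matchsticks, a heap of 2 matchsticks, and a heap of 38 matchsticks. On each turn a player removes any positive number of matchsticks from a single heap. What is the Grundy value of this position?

39

Compute the nim-sum pairwise:
3 ^ 2 = 1
1 ^ 38 = 39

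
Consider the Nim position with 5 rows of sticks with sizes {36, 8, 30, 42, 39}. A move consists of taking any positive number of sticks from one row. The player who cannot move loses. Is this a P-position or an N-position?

N-position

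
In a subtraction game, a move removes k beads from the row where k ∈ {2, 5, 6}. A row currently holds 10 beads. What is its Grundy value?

1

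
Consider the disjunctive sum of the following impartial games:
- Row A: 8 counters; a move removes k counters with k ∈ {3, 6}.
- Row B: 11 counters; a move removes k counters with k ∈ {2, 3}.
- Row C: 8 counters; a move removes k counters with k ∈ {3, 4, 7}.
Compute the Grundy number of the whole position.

Grundy values for row A (subtraction set {3, 6}):
g(0) = mex{} = 0
g(1) = mex{} = 0
g(2) = mex{} = 0
g(3) = mex{0} = 1
g(4) = mex{0} = 1
g(5) = mex{0} = 1
g(6) = mex{0,1} = 2
g(7) = mex{0,1} = 2
g(8) = mex{0,1} = 2
So g(8) = 2.
Grundy values for row B (subtraction set {2, 3}):
k:     0  1  2  3  4  5  6  7  8  9 10 11
g(k):  0  0  1  1  2  0  0  1  1  2  0  0
So g(11) = 0.
Build the Grundy sequence for row C with g(k) = mex{g(k−s) : s ∈ {3, 4, 7}, s ≤ k}:
k:     0  1  2  3  4  5  6  7  8
g(k):  0  0  0  1  1  1  2  2  2
So g(8) = 2.
By the Sprague-Grundy theorem, the Grundy value of a sum of independent games is the XOR of the component values.
Combined value = 2 XOR 0 XOR 2 = 0.

0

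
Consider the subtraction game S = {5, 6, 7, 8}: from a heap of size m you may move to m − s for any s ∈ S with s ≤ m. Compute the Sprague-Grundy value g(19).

1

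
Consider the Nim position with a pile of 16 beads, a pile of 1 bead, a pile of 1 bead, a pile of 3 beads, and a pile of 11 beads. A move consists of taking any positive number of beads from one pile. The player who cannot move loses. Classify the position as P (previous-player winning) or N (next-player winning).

Write each in binary and XOR column by column:
  10000  (16)
  00001  (1)
  00001  (1)
  00011  (3)
  01011  (11)
  -----
  11000  (24)
The nim-sum is 24 ≠ 0, so this is an N-position: the player to move can win.

N-position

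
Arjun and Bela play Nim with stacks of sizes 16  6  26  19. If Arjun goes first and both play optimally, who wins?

Arjun wins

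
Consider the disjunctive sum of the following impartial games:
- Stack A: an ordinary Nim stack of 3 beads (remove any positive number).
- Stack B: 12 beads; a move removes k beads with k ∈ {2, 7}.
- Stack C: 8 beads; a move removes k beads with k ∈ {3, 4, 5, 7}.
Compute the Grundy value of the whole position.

Stack A is a plain Nim stack of size 3, so its Grundy value is 3.
Build the Grundy sequence for stack B with g(k) = mex{g(k−s) : s ∈ {2, 7}, s ≤ k}:
k:     0  1  2  3  4  5  6  7  8  9 10 11 12
g(k):  0  0  1  1  0  0  1  1  2  0  0  1  1
So g(12) = 1.
Build the Grundy sequence for stack C with g(k) = mex{g(k−s) : s ∈ {3, 4, 5, 7}, s ≤ k}:
g(0) = mex{} = 0
g(1) = mex{} = 0
g(2) = mex{} = 0
g(3) = mex{0} = 1
g(4) = mex{0} = 1
g(5) = mex{0} = 1
g(6) = mex{0,1} = 2
g(7) = mex{0,1} = 2
g(8) = mex{0,1} = 2
So g(8) = 2.
By the Sprague-Grundy theorem, the Grundy value of a sum of independent games is the XOR of the component values.
Combined value = 3 XOR 1 XOR 2 = 0.

0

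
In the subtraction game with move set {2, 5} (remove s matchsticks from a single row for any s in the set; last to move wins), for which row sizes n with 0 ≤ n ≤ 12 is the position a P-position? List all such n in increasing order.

0, 1, 4, 7, 8, 11

Grundy values for subtraction set {2, 5}:
k:     0  1  2  3  4  5  6  7  8  9 10 11 12
g(k):  0  0  1  1  0  2  1  0  0  1  1  0  2
The P-positions (g = 0) in 0..12 are 0, 1, 4, 7, 8, 11.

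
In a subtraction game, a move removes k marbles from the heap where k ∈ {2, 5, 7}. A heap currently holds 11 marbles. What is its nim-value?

3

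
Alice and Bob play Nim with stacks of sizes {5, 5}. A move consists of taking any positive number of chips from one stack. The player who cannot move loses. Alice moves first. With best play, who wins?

Bob wins

Compute the nim-sum pairwise:
5 ⊕ 5 = 0
The nim-sum is 0, so this is a P-position: the player to move is in a losing position under optimal play; Alice is about to move from it and so loses — Bob wins.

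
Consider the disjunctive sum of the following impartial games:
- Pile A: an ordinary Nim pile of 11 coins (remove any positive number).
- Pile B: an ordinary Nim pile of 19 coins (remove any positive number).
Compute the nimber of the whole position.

24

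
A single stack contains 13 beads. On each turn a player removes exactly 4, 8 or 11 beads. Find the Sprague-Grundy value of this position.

3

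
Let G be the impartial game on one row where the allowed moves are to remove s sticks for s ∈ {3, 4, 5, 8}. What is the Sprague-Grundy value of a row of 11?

0

Build the Grundy sequence with g(k) = mex{g(k−s) : s ∈ {3, 4, 5, 8}, s ≤ k}:
k:     0  1  2  3  4  5  6  7  8  9 10 11
g(k):  0  0  0  1  1  1  2  2  2  3  3  0
So g(11) = 0.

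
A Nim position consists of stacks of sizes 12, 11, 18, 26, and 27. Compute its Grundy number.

Bitwise XOR of the heap sizes:
  01100  (12)
  01011  (11)
  10010  (18)
  11010  (26)
  11011  (27)
  -----
  10100  (20)

20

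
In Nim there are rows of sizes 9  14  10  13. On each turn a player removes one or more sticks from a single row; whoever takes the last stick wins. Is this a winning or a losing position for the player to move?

Compute the nim-sum pairwise:
9 ^ 14 = 7
7 ^ 10 = 13
13 ^ 13 = 0
The nim-sum is 0, so this is a P-position: the player to move is in a losing position under optimal play.

Losing position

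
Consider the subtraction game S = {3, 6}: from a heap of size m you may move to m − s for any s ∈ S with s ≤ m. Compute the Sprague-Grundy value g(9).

0

Grundy values for subtraction set {3, 6}:
k:     0  1  2  3  4  5  6  7  8  9
g(k):  0  0  0  1  1  1  2  2  2  0
So g(9) = 0.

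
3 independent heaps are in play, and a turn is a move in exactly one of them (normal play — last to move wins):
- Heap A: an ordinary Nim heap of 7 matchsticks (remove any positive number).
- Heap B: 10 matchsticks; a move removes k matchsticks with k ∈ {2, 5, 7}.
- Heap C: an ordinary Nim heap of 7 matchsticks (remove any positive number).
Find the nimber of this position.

0

Heap A is a plain Nim heap of size 7, so its Grundy value is 7.
Grundy values for heap B (subtraction set {2, 5, 7}):
g(0) = mex{} = 0
g(1) = mex{} = 0
g(2) = mex{0} = 1
g(3) = mex{0} = 1
g(4) = mex{1} = 0
g(5) = mex{0,1} = 2
g(6) = mex{0} = 1
g(7) = mex{0,1,2} = 3
g(8) = mex{0,1} = 2
g(9) = mex{0,1,3} = 2
g(10) = mex{1,2} = 0
So g(10) = 0.
Heap C is a plain Nim heap of size 7, so its Grundy value is 7.
The value of a disjunctive sum is the nim-sum of the parts.
Combined value = 7 ⊕ 0 ⊕ 7 = 0.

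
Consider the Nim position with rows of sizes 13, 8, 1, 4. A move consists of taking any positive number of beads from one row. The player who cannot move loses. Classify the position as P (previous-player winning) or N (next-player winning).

Write each in binary and XOR column by column:
  1101  (13)
  1000  (8)
  0001  (1)
  0100  (4)
  ----
  0000  (0)
The nim-sum is 0, so this is a P-position: the player to move is in a losing position under optimal play.

P-position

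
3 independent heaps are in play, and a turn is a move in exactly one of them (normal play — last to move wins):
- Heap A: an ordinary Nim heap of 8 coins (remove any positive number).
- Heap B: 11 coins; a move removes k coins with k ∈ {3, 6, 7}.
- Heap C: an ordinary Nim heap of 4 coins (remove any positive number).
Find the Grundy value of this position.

12

Heap A is a plain Nim heap of size 8, so its Grundy value is 8.
Build the Grundy sequence for heap B with g(k) = mex{g(k−s) : s ∈ {3, 6, 7}, s ≤ k}:
k:     0  1  2  3  4  5  6  7  8  9 10 11
g(k):  0  0  0  1  1  1  2  2  2  3  0  0
So g(11) = 0.
Heap C is a plain Nim heap of size 4, so its Grundy value is 4.
The value of a disjunctive sum is the nim-sum of the parts.
Combined value = 8 XOR 0 XOR 4 = 12.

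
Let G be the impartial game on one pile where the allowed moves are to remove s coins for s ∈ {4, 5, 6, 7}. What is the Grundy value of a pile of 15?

Compute g(0), g(1), … for moves {4, 5, 6, 7}:
k:     0  1  2  3  4  5  6  7  8  9 10 11 12 13 14 15
g(k):  0  0  0  0  1  1  1  1  2  2  2  0  0  0  0  1
So g(15) = 1.

1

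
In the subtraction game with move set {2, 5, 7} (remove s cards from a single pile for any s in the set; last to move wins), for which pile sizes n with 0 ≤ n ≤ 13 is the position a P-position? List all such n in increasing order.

0, 1, 4, 10, 13

Build the Grundy sequence with g(k) = mex{g(k−s) : s ∈ {2, 5, 7}, s ≤ k}:
g(0) = mex{} = 0
g(1) = mex{} = 0
g(2) = mex{0} = 1
g(3) = mex{0} = 1
g(4) = mex{1} = 0
g(5) = mex{0,1} = 2
g(6) = mex{0} = 1
g(7) = mex{0,1,2} = 3
g(8) = mex{0,1} = 2
g(9) = mex{0,1,3} = 2
g(10) = mex{1,2} = 0
g(11) = mex{0,1,2} = 3
g(12) = mex{0,2,3} = 1
g(13) = mex{1,2,3} = 0
The P-positions (g = 0) in 0..13 are 0, 1, 4, 10, 13.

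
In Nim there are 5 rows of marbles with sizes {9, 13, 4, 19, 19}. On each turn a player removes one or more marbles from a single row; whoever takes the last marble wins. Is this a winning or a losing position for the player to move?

Losing position

Compute the nim-sum pairwise:
9 ^ 13 = 4
4 ^ 4 = 0
0 ^ 19 = 19
19 ^ 19 = 0
The nim-sum is 0, so this is a P-position: the player to move is in a losing position under optimal play.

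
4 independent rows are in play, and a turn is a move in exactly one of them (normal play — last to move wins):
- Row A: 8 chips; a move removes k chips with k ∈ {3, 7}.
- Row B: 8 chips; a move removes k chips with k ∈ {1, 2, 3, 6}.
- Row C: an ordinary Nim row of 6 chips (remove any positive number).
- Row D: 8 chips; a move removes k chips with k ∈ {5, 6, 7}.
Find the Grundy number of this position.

Grundy values for row A (subtraction set {3, 7}):
k:     0  1  2  3  4  5  6  7  8
g(k):  0  0  0  1  1  1  0  2  2
So g(8) = 2.
Build the Grundy sequence for row B with g(k) = mex{g(k−s) : s ∈ {1, 2, 3, 6}, s ≤ k}:
g(0) = mex{} = 0
g(1) = mex{0} = 1
g(2) = mex{0,1} = 2
g(3) = mex{0,1,2} = 3
g(4) = mex{1,2,3} = 0
g(5) = mex{0,2,3} = 1
g(6) = mex{0,1,3} = 2
g(7) = mex{0,1,2} = 3
g(8) = mex{1,2,3} = 0
So g(8) = 0.
Row C is a plain Nim row of size 6, so its Grundy value is 6.
Build the Grundy sequence for row D with g(k) = mex{g(k−s) : s ∈ {5, 6, 7}, s ≤ k}:
g(0) = mex{} = 0
g(1) = mex{} = 0
g(2) = mex{} = 0
g(3) = mex{} = 0
g(4) = mex{} = 0
g(5) = mex{0} = 1
g(6) = mex{0} = 1
g(7) = mex{0} = 1
g(8) = mex{0} = 1
So g(8) = 1.
The value of a disjunctive sum is the nim-sum of the parts.
Combined value = 2 ⊕ 0 ⊕ 6 ⊕ 1 = 5.

5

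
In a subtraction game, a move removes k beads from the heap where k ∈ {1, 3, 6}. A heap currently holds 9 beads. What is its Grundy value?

0

Grundy values for subtraction set {1, 3, 6}:
g(0) = mex{} = 0
g(1) = mex{0} = 1
g(2) = mex{1} = 0
g(3) = mex{0} = 1
g(4) = mex{1} = 0
g(5) = mex{0} = 1
g(6) = mex{0,1} = 2
g(7) = mex{0,1,2} = 3
g(8) = mex{0,1,3} = 2
g(9) = mex{1,2} = 0
So g(9) = 0.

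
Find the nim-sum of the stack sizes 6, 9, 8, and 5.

2

Compute the nim-sum pairwise:
6 XOR 9 = 15
15 XOR 8 = 7
7 XOR 5 = 2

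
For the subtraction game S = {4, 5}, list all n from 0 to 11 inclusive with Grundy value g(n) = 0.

0, 1, 2, 3, 9, 10, 11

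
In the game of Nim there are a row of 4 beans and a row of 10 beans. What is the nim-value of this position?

Write each in binary and XOR column by column:
  0100  (4)
  1010  (10)
  ----
  1110  (14)

14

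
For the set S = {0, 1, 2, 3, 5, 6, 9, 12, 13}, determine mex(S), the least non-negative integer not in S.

4

The values 0, 1, 2, 3 are all present; 4 is the first non-negative integer missing from the set.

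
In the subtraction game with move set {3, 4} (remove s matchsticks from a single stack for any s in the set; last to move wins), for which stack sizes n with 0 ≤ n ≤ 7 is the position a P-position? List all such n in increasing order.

0, 1, 2, 7

Build the Grundy sequence with g(k) = mex{g(k−s) : s ∈ {3, 4}, s ≤ k}:
g(0) = mex{} = 0
g(1) = mex{} = 0
g(2) = mex{} = 0
g(3) = mex{0} = 1
g(4) = mex{0} = 1
g(5) = mex{0} = 1
g(6) = mex{0,1} = 2
g(7) = mex{1} = 0
The P-positions (g = 0) in 0..7 are 0, 1, 2, 7.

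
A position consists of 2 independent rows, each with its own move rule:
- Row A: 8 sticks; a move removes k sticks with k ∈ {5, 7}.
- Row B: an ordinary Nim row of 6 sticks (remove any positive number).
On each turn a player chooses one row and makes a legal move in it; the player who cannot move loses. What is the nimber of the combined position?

7

For row A, compute g(0), g(1), … with moves {5, 7}:
g(0) = mex{} = 0
g(1) = mex{} = 0
g(2) = mex{} = 0
g(3) = mex{} = 0
g(4) = mex{} = 0
g(5) = mex{0} = 1
g(6) = mex{0} = 1
g(7) = mex{0} = 1
g(8) = mex{0} = 1
So g(8) = 1.
Row B is a plain Nim row of size 6, so its Grundy value is 6.
By the Sprague-Grundy theorem, the Grundy value of a sum of independent games is the XOR of the component values.
Combined value = 1 ⊕ 6 = 7.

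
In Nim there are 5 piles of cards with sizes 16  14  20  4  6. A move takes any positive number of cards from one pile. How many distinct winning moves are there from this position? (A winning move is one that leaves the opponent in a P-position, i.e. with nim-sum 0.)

1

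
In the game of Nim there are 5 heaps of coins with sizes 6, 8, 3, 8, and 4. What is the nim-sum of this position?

1

In binary:
  0110  (6)
  1000  (8)
  0011  (3)
  1000  (8)
  0100  (4)
  ----
  0001  (1)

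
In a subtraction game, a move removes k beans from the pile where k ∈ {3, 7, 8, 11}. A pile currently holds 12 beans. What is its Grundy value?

Compute g(0), g(1), … for moves {3, 7, 8, 11}:
k:     0  1  2  3  4  5  6  7  8  9 10 11 12
g(k):  0  0  0  1  1  1  0  2  2  1  3  3  2
So g(12) = 2.

2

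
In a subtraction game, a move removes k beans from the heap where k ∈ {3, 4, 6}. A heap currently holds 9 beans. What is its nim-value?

0

Grundy values for subtraction set {3, 4, 6}:
g(0) = mex{} = 0
g(1) = mex{} = 0
g(2) = mex{} = 0
g(3) = mex{0} = 1
g(4) = mex{0} = 1
g(5) = mex{0} = 1
g(6) = mex{0,1} = 2
g(7) = mex{0,1} = 2
g(8) = mex{0,1} = 2
g(9) = mex{1,2} = 0
So g(9) = 0.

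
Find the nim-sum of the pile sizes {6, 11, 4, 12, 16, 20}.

1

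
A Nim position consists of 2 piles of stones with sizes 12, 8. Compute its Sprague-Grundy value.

4

Bitwise XOR of the heap sizes:
  1100  (12)
  1000  (8)
  ----
  0100  (4)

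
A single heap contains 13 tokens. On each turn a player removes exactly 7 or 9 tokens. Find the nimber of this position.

1

Grundy values for subtraction set {7, 9}:
g(0) = mex{} = 0
g(1) = mex{} = 0
g(2) = mex{} = 0
g(3) = mex{} = 0
g(4) = mex{} = 0
g(5) = mex{} = 0
g(6) = mex{} = 0
g(7) = mex{0} = 1
g(8) = mex{0} = 1
g(9) = mex{0} = 1
g(10) = mex{0} = 1
g(11) = mex{0} = 1
g(12) = mex{0} = 1
g(13) = mex{0} = 1
So g(13) = 1.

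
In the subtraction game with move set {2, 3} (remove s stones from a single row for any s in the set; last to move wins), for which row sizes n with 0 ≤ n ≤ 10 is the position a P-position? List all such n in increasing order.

0, 1, 5, 6, 10

Compute g(0), g(1), … for moves {2, 3}:
g(0) = mex{} = 0
g(1) = mex{} = 0
g(2) = mex{0} = 1
g(3) = mex{0} = 1
g(4) = mex{0,1} = 2
g(5) = mex{1} = 0
g(6) = mex{1,2} = 0
g(7) = mex{0,2} = 1
g(8) = mex{0} = 1
g(9) = mex{0,1} = 2
g(10) = mex{1} = 0
The P-positions (g = 0) in 0..10 are 0, 1, 5, 6, 10.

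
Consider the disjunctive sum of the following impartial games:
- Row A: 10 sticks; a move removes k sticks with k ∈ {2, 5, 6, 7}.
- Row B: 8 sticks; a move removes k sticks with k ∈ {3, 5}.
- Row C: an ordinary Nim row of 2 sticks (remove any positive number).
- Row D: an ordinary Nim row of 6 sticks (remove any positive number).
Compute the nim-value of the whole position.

Build the Grundy sequence for row A with g(k) = mex{g(k−s) : s ∈ {2, 5, 6, 7}, s ≤ k}:
k:     0  1  2  3  4  5  6  7  8  9 10
g(k):  0  0  1  1  0  2  1  3  2  2  3
So g(10) = 3.
Grundy values for row B (subtraction set {3, 5}):
k:     0  1  2  3  4  5  6  7  8
g(k):  0  0  0  1  1  1  2  2  0
So g(8) = 0.
Row C is a plain Nim row of size 2, so its Grundy value is 2.
Row D is a plain Nim row of size 6, so its Grundy value is 6.
The value of a disjunctive sum is the nim-sum of the parts.
Combined value = 3 XOR 0 XOR 2 XOR 6 = 7.

7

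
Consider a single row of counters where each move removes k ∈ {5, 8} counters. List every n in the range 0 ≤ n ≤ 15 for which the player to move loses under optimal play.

Grundy values for subtraction set {5, 8}:
k:     0  1  2  3  4  5  6  7  8  9 10 11 12 13 14 15
g(k):  0  0  0  0  0  1  1  1  1  1  2  2  2  0  0  0
The P-positions (g = 0) in 0..15 are 0, 1, 2, 3, 4, 13, 14, 15.

0, 1, 2, 3, 4, 13, 14, 15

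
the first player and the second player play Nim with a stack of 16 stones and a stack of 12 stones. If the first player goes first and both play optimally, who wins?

Nim-sum: 16 XOR 12 = 28.
The nim-sum is 28 ≠ 0, so this is an N-position: the player to move can win; the first player has a winning move.

the first player wins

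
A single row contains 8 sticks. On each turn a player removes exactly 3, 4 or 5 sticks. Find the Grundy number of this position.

Build the Grundy sequence with g(k) = mex{g(k−s) : s ∈ {3, 4, 5}, s ≤ k}:
g(0) = mex{} = 0
g(1) = mex{} = 0
g(2) = mex{} = 0
g(3) = mex{0} = 1
g(4) = mex{0} = 1
g(5) = mex{0} = 1
g(6) = mex{0,1} = 2
g(7) = mex{0,1} = 2
g(8) = mex{1} = 0
So g(8) = 0.

0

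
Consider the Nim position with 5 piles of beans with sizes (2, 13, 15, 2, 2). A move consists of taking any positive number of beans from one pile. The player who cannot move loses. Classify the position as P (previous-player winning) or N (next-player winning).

P-position

Nim-sum: 2 ^ 13 ^ 15 ^ 2 ^ 2 = 0.
The nim-sum is 0, so this is a P-position: the player to move is in a losing position under optimal play.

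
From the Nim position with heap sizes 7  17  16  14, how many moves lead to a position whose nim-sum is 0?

1

Write each in binary and XOR column by column:
  00111  (7)
  10001  (17)
  10000  (16)
  01110  (14)
  -----
  01000  (8)
The overall nim-sum is X = 8. A heap of size p has a winning move iff p XOR X < p (reduce it to p XOR X).
  7: 7 XOR 8 = 15 ≥ 7 — no move.
  17: 17 XOR 8 = 25 ≥ 17 — no move.
  16: 16 XOR 8 = 24 ≥ 16 — no move.
  14: 14 XOR 8 = 6 < 14 — winning move (to 6).
That gives 1 winning move.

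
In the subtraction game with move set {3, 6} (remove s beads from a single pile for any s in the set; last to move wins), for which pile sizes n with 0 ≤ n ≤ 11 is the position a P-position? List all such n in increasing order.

0, 1, 2, 9, 10, 11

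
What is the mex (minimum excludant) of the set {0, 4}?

0 is in the set but 1 is not, so the mex is 1.

1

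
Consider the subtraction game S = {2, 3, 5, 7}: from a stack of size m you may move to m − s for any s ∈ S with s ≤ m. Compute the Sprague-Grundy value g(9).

0

Build the Grundy sequence with g(k) = mex{g(k−s) : s ∈ {2, 3, 5, 7}, s ≤ k}:
g(0) = mex{} = 0
g(1) = mex{} = 0
g(2) = mex{0} = 1
g(3) = mex{0} = 1
g(4) = mex{0,1} = 2
g(5) = mex{0,1} = 2
g(6) = mex{0,1,2} = 3
g(7) = mex{0,1,2} = 3
g(8) = mex{0,1,2,3} = 4
g(9) = mex{1,2,3} = 0
So g(9) = 0.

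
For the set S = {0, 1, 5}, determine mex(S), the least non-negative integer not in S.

The values 0, 1 are all present; 2 is the first non-negative integer missing from the set.

2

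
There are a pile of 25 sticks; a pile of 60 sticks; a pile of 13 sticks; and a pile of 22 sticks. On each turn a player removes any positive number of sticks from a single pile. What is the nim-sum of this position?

62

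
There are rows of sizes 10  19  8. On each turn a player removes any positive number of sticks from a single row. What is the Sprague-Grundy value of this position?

17

Nim-sum: 10 ^ 19 ^ 8 = 17.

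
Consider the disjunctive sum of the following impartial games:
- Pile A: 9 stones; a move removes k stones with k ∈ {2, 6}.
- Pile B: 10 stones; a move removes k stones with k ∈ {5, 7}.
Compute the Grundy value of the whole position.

2

For pile A, compute g(0), g(1), … with moves {2, 6}:
g(0) = mex{} = 0
g(1) = mex{} = 0
g(2) = mex{0} = 1
g(3) = mex{0} = 1
g(4) = mex{1} = 0
g(5) = mex{1} = 0
g(6) = mex{0} = 1
g(7) = mex{0} = 1
g(8) = mex{1} = 0
g(9) = mex{1} = 0
So g(9) = 0.
For pile B, compute g(0), g(1), … with moves {5, 7}:
g(0) = mex{} = 0
g(1) = mex{} = 0
g(2) = mex{} = 0
g(3) = mex{} = 0
g(4) = mex{} = 0
g(5) = mex{0} = 1
g(6) = mex{0} = 1
g(7) = mex{0} = 1
g(8) = mex{0} = 1
g(9) = mex{0} = 1
g(10) = mex{0,1} = 2
So g(10) = 2.
The value of a disjunctive sum is the nim-sum of the parts.
Combined value = 0 ⊕ 2 = 2.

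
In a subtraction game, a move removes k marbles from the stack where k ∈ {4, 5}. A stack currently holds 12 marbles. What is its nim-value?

0

Compute g(0), g(1), … for moves {4, 5}:
k:     0  1  2  3  4  5  6  7  8  9 10 11 12
g(k):  0  0  0  0  1  1  1  1  2  0  0  0  0
So g(12) = 0.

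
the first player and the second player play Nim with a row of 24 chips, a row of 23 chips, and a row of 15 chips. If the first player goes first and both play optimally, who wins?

Compute the nim-sum pairwise:
24 ^ 23 = 15
15 ^ 15 = 0
The nim-sum is 0, so this is a P-position: the player to move is in a losing position under optimal play; the first player is about to move from it and so loses — the second player wins.

the second player wins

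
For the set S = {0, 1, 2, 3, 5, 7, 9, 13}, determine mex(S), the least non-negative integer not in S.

The values 0, 1, 2, 3 are all present; 4 is the first non-negative integer missing from the set.

4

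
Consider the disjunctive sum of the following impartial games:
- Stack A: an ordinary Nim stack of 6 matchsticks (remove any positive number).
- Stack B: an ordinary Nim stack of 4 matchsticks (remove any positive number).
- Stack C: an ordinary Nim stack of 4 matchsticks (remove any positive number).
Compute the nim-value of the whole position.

6

Stack A is a plain Nim stack of size 6, so its Grundy value is 6.
Stack B is a plain Nim stack of size 4, so its Grundy value is 4.
Stack C is a plain Nim stack of size 4, so its Grundy value is 4.
By the Sprague-Grundy theorem, the Grundy value of a sum of independent games is the XOR of the component values.
Combined value = 6 XOR 4 XOR 4 = 6.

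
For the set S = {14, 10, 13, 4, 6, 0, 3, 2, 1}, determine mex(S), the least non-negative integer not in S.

5

The values 0, 1, 2, 3, 4 are all present; 5 is the first non-negative integer missing from the set.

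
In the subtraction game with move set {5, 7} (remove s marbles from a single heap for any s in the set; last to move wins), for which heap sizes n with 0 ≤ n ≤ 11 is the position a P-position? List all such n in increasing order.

0, 1, 2, 3, 4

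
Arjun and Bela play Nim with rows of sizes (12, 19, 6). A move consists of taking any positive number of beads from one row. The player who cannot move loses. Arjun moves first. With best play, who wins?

Compute the nim-sum pairwise:
12 XOR 19 = 31
31 XOR 6 = 25
The nim-sum is 25 ≠ 0, so this is an N-position: the player to move can win; Arjun has a winning move.

Arjun wins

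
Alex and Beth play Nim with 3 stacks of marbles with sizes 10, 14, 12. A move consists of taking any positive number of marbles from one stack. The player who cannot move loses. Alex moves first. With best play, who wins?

Write each in binary and XOR column by column:
  1010  (10)
  1110  (14)
  1100  (12)
  ----
  1000  (8)
The nim-sum is 8 ≠ 0, so this is an N-position: the player to move can win; Alex has a winning move.

Alex wins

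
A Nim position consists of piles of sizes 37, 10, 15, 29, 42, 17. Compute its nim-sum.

6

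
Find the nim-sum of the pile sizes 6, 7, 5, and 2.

Write each in binary and XOR column by column:
  110  (6)
  111  (7)
  101  (5)
  010  (2)
  ---
  110  (6)

6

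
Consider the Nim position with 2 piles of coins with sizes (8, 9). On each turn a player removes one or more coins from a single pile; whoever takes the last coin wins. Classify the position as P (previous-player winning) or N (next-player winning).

N-position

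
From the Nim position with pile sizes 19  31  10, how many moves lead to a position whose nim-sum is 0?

1

In binary:
  10011  (19)
  11111  (31)
  01010  (10)
  -----
  00110  (6)
The overall nim-sum is X = 6. A pile of size p has a winning move iff p XOR X < p (reduce it to p XOR X).
  19: 19 XOR 6 = 21 ≥ 19 — no move.
  31: 31 XOR 6 = 25 < 31 — winning move (to 25).
  10: 10 XOR 6 = 12 ≥ 10 — no move.
That gives 1 winning move.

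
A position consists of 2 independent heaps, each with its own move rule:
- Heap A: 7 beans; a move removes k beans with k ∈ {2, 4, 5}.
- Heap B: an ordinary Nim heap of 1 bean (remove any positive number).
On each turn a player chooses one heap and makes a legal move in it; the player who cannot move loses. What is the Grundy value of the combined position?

1

For heap A, compute g(0), g(1), … with moves {2, 4, 5}:
g(0) = mex{} = 0
g(1) = mex{} = 0
g(2) = mex{0} = 1
g(3) = mex{0} = 1
g(4) = mex{0,1} = 2
g(5) = mex{0,1} = 2
g(6) = mex{0,1,2} = 3
g(7) = mex{1,2} = 0
So g(7) = 0.
Heap B is a plain Nim heap of size 1, so its Grundy value is 1.
By the Sprague-Grundy theorem, the Grundy value of a sum of independent games is the XOR of the component values.
Combined value = 0 ⊕ 1 = 1.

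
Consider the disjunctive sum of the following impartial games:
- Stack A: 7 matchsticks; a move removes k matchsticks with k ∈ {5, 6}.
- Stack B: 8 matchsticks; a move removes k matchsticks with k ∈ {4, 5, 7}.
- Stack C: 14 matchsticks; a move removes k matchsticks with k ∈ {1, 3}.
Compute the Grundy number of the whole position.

Build the Grundy sequence for stack A with g(k) = mex{g(k−s) : s ∈ {5, 6}, s ≤ k}:
k:     0  1  2  3  4  5  6  7
g(k):  0  0  0  0  0  1  1  1
So g(7) = 1.
For stack B, compute g(0), g(1), … with moves {4, 5, 7}:
g(0) = mex{} = 0
g(1) = mex{} = 0
g(2) = mex{} = 0
g(3) = mex{} = 0
g(4) = mex{0} = 1
g(5) = mex{0} = 1
g(6) = mex{0} = 1
g(7) = mex{0} = 1
g(8) = mex{0,1} = 2
So g(8) = 2.
Build the Grundy sequence for stack C with g(k) = mex{g(k−s) : s ∈ {1, 3}, s ≤ k}:
g(0) = mex{} = 0
g(1) = mex{0} = 1
g(2) = mex{1} = 0
g(3) = mex{0} = 1
g(4) = mex{1} = 0
g(5) = mex{0} = 1
g(6) = mex{1} = 0
g(7) = mex{0} = 1
g(8) = mex{1} = 0
g(9) = mex{0} = 1
g(10) = mex{1} = 0
g(11) = mex{0} = 1
g(12) = mex{1} = 0
g(13) = mex{0} = 1
g(14) = mex{1} = 0
So g(14) = 0.
The value of a disjunctive sum is the nim-sum of the parts.
Combined value = 1 ⊕ 2 ⊕ 0 = 3.

3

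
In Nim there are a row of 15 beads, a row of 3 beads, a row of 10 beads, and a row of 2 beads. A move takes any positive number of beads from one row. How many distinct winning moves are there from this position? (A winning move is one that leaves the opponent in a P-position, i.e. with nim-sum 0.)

Nim-sum: 15 ⊕ 3 ⊕ 10 ⊕ 2 = 4.
The overall nim-sum is X = 4. A row of size p has a winning move iff p XOR X < p (reduce it to p XOR X).
  15: 15 XOR 4 = 11 < 15 — winning move (to 11).
  3: 3 XOR 4 = 7 ≥ 3 — no move.
  10: 10 XOR 4 = 14 ≥ 10 — no move.
  2: 2 XOR 4 = 6 ≥ 2 — no move.
That gives 1 winning move.

1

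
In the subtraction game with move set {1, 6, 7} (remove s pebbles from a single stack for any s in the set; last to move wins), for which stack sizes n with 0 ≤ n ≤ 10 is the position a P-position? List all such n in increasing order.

0, 2, 4

Compute g(0), g(1), … for moves {1, 6, 7}:
k:     0  1  2  3  4  5  6  7  8  9 10
g(k):  0  1  0  1  0  1  2  3  2  3  2
The P-positions (g = 0) in 0..10 are 0, 2, 4.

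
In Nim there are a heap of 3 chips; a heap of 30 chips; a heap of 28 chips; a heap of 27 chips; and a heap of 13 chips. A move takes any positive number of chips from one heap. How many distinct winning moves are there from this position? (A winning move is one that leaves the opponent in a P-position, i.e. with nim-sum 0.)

3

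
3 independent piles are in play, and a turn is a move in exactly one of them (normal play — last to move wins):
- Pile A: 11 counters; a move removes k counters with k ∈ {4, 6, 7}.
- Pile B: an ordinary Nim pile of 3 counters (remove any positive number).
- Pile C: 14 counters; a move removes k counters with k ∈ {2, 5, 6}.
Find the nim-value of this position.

2

Grundy values for pile A (subtraction set {4, 6, 7}):
g(0) = mex{} = 0
g(1) = mex{} = 0
g(2) = mex{} = 0
g(3) = mex{} = 0
g(4) = mex{0} = 1
g(5) = mex{0} = 1
g(6) = mex{0} = 1
g(7) = mex{0} = 1
g(8) = mex{0,1} = 2
g(9) = mex{0,1} = 2
g(10) = mex{0,1} = 2
g(11) = mex{1} = 0
So g(11) = 0.
Pile B is a plain Nim pile of size 3, so its Grundy value is 3.
Grundy values for pile C (subtraction set {2, 5, 6}):
k:     0  1  2  3  4  5  6  7  8  9 10 11 12 13 14
g(k):  0  0  1  1  0  2  1  3  0  2  1  0  0  1  1
So g(14) = 1.
By the Sprague-Grundy theorem, the Grundy value of a sum of independent games is the XOR of the component values.
Combined value = 0 ⊕ 3 ⊕ 1 = 2.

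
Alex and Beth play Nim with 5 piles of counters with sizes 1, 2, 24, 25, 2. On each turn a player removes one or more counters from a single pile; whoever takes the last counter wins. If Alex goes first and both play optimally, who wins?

Write each in binary and XOR column by column:
  00001  (1)
  00010  (2)
  11000  (24)
  11001  (25)
  00010  (2)
  -----
  00000  (0)
The nim-sum is 0, so this is a P-position: the player to move is in a losing position under optimal play; Alex is about to move from it and so loses — Beth wins.

Beth wins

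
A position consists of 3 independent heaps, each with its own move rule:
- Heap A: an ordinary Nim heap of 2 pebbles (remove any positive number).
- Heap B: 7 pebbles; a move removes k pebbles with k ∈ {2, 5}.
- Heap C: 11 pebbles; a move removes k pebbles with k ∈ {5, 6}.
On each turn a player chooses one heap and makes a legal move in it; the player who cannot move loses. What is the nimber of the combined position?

2

Heap A is a plain Nim heap of size 2, so its Grundy value is 2.
For heap B, compute g(0), g(1), … with moves {2, 5}:
k:     0  1  2  3  4  5  6  7
g(k):  0  0  1  1  0  2  1  0
So g(7) = 0.
Build the Grundy sequence for heap C with g(k) = mex{g(k−s) : s ∈ {5, 6}, s ≤ k}:
g(0) = mex{} = 0
g(1) = mex{} = 0
g(2) = mex{} = 0
g(3) = mex{} = 0
g(4) = mex{} = 0
g(5) = mex{0} = 1
g(6) = mex{0} = 1
g(7) = mex{0} = 1
g(8) = mex{0} = 1
g(9) = mex{0} = 1
g(10) = mex{0,1} = 2
g(11) = mex{1} = 0
So g(11) = 0.
By the Sprague-Grundy theorem, the Grundy value of a sum of independent games is the XOR of the component values.
Combined value = 2 XOR 0 XOR 0 = 2.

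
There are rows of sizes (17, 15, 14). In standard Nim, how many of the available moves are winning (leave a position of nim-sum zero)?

In binary:
  10001  (17)
  01111  (15)
  01110  (14)
  -----
  10000  (16)
The overall nim-sum is X = 16. A row of size p has a winning move iff p XOR X < p (reduce it to p XOR X).
  17: 17 XOR 16 = 1 < 17 — winning move (to 1).
  15: 15 XOR 16 = 31 ≥ 15 — no move.
  14: 14 XOR 16 = 30 ≥ 14 — no move.
That gives 1 winning move.

1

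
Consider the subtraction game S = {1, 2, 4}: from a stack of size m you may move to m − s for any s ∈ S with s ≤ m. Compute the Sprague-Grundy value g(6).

Grundy values for subtraction set {1, 2, 4}:
g(0) = mex{} = 0
g(1) = mex{0} = 1
g(2) = mex{0,1} = 2
g(3) = mex{1,2} = 0
g(4) = mex{0,2} = 1
g(5) = mex{0,1} = 2
g(6) = mex{1,2} = 0
So g(6) = 0.

0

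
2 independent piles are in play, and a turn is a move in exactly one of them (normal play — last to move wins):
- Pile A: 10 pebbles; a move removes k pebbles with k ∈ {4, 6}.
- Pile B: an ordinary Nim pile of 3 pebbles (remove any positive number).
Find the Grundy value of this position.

3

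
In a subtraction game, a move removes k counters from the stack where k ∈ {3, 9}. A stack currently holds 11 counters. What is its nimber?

Compute g(0), g(1), … for moves {3, 9}:
g(0) = mex{} = 0
g(1) = mex{} = 0
g(2) = mex{} = 0
g(3) = mex{0} = 1
g(4) = mex{0} = 1
g(5) = mex{0} = 1
g(6) = mex{1} = 0
g(7) = mex{1} = 0
g(8) = mex{1} = 0
g(9) = mex{0} = 1
g(10) = mex{0} = 1
g(11) = mex{0} = 1
So g(11) = 1.

1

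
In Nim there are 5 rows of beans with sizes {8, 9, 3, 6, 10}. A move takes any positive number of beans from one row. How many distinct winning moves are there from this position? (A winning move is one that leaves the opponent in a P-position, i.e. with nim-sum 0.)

3

Compute the nim-sum pairwise:
8 ⊕ 9 = 1
1 ⊕ 3 = 2
2 ⊕ 6 = 4
4 ⊕ 10 = 14
The overall nim-sum is X = 14. A row of size p has a winning move iff p XOR X < p (reduce it to p XOR X).
  8: 8 XOR 14 = 6 < 8 — winning move (to 6).
  9: 9 XOR 14 = 7 < 9 — winning move (to 7).
  3: 3 XOR 14 = 13 ≥ 3 — no move.
  6: 6 XOR 14 = 8 ≥ 6 — no move.
  10: 10 XOR 14 = 4 < 10 — winning move (to 4).
That gives 3 winning moves.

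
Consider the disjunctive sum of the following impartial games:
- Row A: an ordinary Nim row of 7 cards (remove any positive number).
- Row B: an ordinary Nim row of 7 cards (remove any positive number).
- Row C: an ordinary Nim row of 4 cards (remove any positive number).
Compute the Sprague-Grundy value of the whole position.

Row A is a plain Nim row of size 7, so its Grundy value is 7.
Row B is a plain Nim row of size 7, so its Grundy value is 7.
Row C is a plain Nim row of size 4, so its Grundy value is 4.
By the Sprague-Grundy theorem, the Grundy value of a sum of independent games is the XOR of the component values.
Combined value = 7 XOR 7 XOR 4 = 4.

4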